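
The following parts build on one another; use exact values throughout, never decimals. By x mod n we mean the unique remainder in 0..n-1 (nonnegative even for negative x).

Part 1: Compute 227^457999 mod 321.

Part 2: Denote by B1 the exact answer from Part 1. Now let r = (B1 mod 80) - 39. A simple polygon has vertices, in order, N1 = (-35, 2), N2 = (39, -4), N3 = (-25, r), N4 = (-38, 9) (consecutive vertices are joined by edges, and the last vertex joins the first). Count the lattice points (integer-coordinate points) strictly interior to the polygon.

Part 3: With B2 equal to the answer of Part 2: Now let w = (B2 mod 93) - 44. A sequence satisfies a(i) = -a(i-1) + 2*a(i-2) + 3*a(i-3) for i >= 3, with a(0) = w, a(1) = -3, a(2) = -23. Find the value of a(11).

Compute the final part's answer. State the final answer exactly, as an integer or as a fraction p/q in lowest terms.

-1283

Part 1: squarings mod 321: 227^1=227, 227^2=169, 227^4=313, 227^8=64, 227^16=244, 227^32=151, 227^64=10, 227^128=100, 227^256=49, 227^512=154, 227^1024=283, 227^2048=160, 227^4096=241, 227^8192=301, 227^16384=79, 227^32768=142, 227^65536=262, 227^131072=271, 227^262144=253; 227^457999 = 227^1 * 227^2 * 227^4 * 227^8 * 227^256 * 227^1024 * 227^2048 * 227^4096 * 227^8192 * 227^16384 * 227^32768 * 227^131072 * 227^262144 = 56 (mod 321); answer 56
Part 2: B1 = 56; r = 17; cross terms: (-35*-4 - 39*2)=62, (39*17 - -25*-4)=563, (-25*9 - -38*17)=421, (-38*2 - -35*9)=239; twice the area = |1285| = 1285; area = 1285/2; boundary points = 2 + 1 + 1 + 1 = 5; strictly interior points = area - boundary/2 + 1 = 641; answer 641
Part 3: B2 = 641; w = 39; a(3) = -1*(-23) + 2*(-3) + 3*(39) = 134; iterating: a(3)=134, a(4)=-189, a(5)=388, a(6)=-364, a(7)=573, a(8)=-137, a(9)=191, a(10)=1254, a(11)=-1283; answer -1283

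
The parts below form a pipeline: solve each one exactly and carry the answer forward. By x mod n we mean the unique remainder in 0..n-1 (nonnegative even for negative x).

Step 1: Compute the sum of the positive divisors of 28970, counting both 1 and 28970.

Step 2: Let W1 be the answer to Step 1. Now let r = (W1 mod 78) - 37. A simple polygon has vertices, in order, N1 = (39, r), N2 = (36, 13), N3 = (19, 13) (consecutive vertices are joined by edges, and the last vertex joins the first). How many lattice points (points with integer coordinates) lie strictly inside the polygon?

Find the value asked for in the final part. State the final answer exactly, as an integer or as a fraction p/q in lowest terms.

72

Step 1: 28970 = 2 * 5 * 2897; sigma = (1 + 2) * (1 + 5) * (1 + 2897) = 3 * 6 * 2898 = 52164; answer 52164
Step 2: W1 = 52164; r = 23; cross terms: (39*13 - 36*23)=-321, (36*13 - 19*13)=221, (19*23 - 39*13)=-70; twice the area = |-170| = 170; area = 85; boundary points = 1 + 17 + 10 = 28; strictly interior points = area - boundary/2 + 1 = 72; answer 72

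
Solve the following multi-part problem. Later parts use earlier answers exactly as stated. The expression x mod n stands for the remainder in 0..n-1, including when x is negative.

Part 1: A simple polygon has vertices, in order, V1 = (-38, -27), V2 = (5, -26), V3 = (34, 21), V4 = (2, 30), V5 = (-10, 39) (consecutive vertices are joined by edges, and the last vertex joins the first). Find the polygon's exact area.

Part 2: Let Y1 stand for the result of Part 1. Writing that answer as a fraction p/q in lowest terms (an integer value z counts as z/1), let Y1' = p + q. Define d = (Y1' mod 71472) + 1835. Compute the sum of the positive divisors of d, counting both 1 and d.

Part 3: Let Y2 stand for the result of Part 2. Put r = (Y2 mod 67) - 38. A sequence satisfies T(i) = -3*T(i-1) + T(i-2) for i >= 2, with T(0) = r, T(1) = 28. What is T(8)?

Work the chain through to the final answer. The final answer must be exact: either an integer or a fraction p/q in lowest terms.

-76664

Part 1: cross terms: (-38*-26 - 5*-27)=1123, (5*21 - 34*-26)=989, (34*30 - 2*21)=978, (2*39 - -10*30)=378, (-10*-27 - -38*39)=1752; twice the area = |5220| = 5220; area = 2610; answer 2610
Part 2: Y1 = 2610; threaded value p + q = 2611; d = 4446; 4446 = 2 * 3^2 * 13 * 19; sigma = (1 + 2) * (1 + 3 + 9) * (1 + 13) * (1 + 19) = 3 * 13 * 14 * 20 = 10920; answer 10920
Part 3: Y2 = 10920; r = 28; T(2) = -3*(28) + 1*(28) = -56; iterating: T(2)=-56, T(3)=196, T(4)=-644, T(5)=2128, T(6)=-7028, T(7)=23212, T(8)=-76664; answer -76664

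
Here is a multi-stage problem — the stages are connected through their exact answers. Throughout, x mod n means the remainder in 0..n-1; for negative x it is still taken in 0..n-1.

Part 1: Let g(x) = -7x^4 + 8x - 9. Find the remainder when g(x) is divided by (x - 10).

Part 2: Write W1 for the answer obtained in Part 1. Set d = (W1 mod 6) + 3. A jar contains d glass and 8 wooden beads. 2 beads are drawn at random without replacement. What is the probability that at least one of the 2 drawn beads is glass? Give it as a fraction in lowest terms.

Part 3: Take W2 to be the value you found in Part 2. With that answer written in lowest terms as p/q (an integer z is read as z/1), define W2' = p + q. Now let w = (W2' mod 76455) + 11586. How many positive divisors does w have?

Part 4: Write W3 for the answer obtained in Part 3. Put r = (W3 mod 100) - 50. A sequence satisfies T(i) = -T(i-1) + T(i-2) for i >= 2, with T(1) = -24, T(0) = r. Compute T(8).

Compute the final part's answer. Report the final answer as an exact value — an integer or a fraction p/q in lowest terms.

10

Part 1: remainder = value at the root: -7*(10)^4 + 8*(10)^1 - 9 = (-70000) + (80) + (-9) = -69929; answer -69929
Part 2: W1 = -69929; d = 4; total draws C(12,2) = 66; complement C(8,2) = 28; favorable 66 - 28 = 38; P = 19/33; answer 19/33
Part 3: W2 = 19/33; threaded value p + q = 52; w = 11638; 11638 = 2 * 11 * 23^2; number of divisors = (1+1) * (1+1) * (2+1) = 12; answer 12
Part 4: W3 = 12; r = -38; T(2) = -1*(-24) + 1*(-38) = -14; iterating: T(2)=-14, T(3)=-10, T(4)=-4, T(5)=-6, T(6)=2, T(7)=-8, T(8)=10; answer 10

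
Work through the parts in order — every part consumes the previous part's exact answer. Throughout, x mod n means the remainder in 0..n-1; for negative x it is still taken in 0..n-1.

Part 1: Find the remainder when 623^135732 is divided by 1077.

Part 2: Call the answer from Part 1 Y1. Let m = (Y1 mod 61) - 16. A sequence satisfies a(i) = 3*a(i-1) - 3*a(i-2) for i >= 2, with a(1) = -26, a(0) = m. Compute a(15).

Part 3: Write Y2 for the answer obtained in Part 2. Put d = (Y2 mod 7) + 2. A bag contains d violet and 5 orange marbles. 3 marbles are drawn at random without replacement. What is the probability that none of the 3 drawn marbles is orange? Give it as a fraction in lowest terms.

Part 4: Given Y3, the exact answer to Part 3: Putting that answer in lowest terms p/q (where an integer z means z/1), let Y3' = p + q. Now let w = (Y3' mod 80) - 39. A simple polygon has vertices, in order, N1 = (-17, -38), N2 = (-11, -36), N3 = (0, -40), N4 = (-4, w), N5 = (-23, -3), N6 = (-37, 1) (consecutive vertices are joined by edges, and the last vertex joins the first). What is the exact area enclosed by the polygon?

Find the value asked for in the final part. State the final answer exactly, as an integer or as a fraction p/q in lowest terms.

2189/2

Part 1: squarings mod 1077: 623^1=623, 623^2=409, 623^4=346, 623^8=169, 623^16=559, 623^32=151, 623^64=184, 623^128=469, 623^256=253, 623^512=466, 623^1024=679, 623^2048=85, 623^4096=763, 623^8192=589, 623^16384=127, 623^32768=1051, 623^65536=676, 623^131072=328; 623^135732 = 623^4 * 623^16 * 623^32 * 623^512 * 623^4096 * 623^131072 = 46 (mod 1077); answer 46
Part 2: Y1 = 46; m = 30; a(2) = 3*(-26) - 3*(30) = -168; iterating: a(2)=-168, a(3)=-426, a(4)=-774, a(5)=-1044, a(6)=-810, a(7)=702, a(8)=4536, a(9)=11502, a(10)=20898, a(11)=28188, a(12)=21870, a(13)=-18954, a(14)=-122472, a(15)=-310554; answer -310554
Part 3: Y2 = -310554; d = 3; total draws C(8,3) = 56; favorable C(3,3) = 1; P = 1/56; answer 1/56
Part 4: Y3 = 1/56; threaded value p + q = 57; w = 18; cross terms: (-17*-36 - -11*-38)=194, (-11*-40 - 0*-36)=440, (0*18 - -4*-40)=-160, (-4*-3 - -23*18)=426, (-23*1 - -37*-3)=-134, (-37*-38 - -17*1)=1423; twice the area = |2189| = 2189; area = 2189/2; answer 2189/2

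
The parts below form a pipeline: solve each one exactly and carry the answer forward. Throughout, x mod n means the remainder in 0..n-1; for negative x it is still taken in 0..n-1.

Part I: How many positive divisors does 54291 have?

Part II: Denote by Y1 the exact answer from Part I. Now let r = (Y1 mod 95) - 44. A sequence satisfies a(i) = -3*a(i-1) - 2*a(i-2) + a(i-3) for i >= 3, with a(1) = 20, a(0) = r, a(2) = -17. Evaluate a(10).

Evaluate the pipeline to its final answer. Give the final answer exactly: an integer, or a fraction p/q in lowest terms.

5531

Part I: 54291 = 3 * 18097; number of divisors = (1+1) * (1+1) = 4; answer 4
Part II: Y1 = 4; r = -40; a(3) = -3*(-17) - 2*(20) + 1*(-40) = -29; iterating: a(3)=-29, a(4)=141, a(5)=-382, a(6)=835, a(7)=-1600, a(8)=2748, a(9)=-4209, a(10)=5531; answer 5531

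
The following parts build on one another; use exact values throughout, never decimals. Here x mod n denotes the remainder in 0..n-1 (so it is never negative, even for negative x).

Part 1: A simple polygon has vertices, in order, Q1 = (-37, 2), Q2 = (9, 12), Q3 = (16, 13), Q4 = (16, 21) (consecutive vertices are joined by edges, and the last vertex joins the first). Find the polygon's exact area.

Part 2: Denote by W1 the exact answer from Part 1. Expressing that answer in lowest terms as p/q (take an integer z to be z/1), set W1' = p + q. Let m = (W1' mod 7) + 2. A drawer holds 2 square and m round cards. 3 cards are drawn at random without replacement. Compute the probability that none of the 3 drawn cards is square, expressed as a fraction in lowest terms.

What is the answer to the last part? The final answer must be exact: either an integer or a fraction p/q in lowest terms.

5/12

Part 1: cross terms: (-37*12 - 9*2)=-462, (9*13 - 16*12)=-75, (16*21 - 16*13)=128, (16*2 - -37*21)=809; twice the area = |400| = 400; area = 200; answer 200
Part 2: W1 = 200; threaded value p + q = 201; m = 7; total draws C(9,3) = 84; favorable C(7,3) = 35; P = 5/12; answer 5/12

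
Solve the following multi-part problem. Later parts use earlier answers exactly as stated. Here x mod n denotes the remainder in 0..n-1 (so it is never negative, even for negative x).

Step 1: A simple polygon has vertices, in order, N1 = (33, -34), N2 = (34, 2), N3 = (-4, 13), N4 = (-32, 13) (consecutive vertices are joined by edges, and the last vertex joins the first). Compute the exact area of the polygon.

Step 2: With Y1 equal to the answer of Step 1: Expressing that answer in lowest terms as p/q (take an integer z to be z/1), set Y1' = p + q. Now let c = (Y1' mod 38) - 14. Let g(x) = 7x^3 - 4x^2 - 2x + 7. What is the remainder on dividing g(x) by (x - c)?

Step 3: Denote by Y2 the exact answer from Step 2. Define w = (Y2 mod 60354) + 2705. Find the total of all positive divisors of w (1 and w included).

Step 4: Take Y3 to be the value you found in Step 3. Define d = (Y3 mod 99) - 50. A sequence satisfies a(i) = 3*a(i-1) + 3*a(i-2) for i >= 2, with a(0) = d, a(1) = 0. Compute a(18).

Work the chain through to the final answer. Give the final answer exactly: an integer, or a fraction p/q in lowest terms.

Step 1: cross terms: (33*2 - 34*-34)=1222, (34*13 - -4*2)=450, (-4*13 - -32*13)=364, (-32*-34 - 33*13)=659; twice the area = |2695| = 2695; area = 2695/2; answer 2695/2
Step 2: Y1 = 2695/2; threaded value p + q = 2697; c = 23; remainder = value at the root: 7*(23)^3 - 4*(23)^2 - 2*(23)^1 + 7 = (85169) + (-2116) + (-46) + (7) = 83014; answer 83014
Step 3: Y2 = 83014; w = 25365; 25365 = 3 * 5 * 19 * 89; sigma = (1 + 3) * (1 + 5) * (1 + 19) * (1 + 89) = 4 * 6 * 20 * 90 = 43200; answer 43200
Step 4: Y3 = 43200; d = -14; a(2) = 3*(0) + 3*(-14) = -42; iterating: a(2)=-42, a(3)=-126, a(4)=-504, a(5)=-1890, a(6)=-7182, a(7)=-27216, a(8)=-103194, a(9)=-391230, a(10)=-1483272, a(11)=-5623506, a(12)=-21320334, a(13)=-80831520, a(14)=-306455562, a(15)=-1161861246, a(16)=-4404950424, a(17)=-16700435010, a(18)=-63316156302; answer -63316156302

-63316156302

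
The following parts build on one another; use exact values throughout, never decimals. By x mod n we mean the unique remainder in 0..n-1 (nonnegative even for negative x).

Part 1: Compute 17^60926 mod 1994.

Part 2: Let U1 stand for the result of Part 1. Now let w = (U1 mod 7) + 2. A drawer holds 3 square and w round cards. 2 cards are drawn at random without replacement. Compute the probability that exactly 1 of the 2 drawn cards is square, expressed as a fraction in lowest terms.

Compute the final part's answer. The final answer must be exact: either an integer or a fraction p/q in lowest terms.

Part 1: squarings mod 1994: 17^1=17, 17^2=289, 17^4=1767, 17^8=1679, 17^16=1519, 17^32=303, 17^64=85, 17^128=1243, 17^256=1693, 17^512=871, 17^1024=921, 17^2048=791, 17^4096=1559, 17^8192=1789, 17^16384=151, 17^32768=867; 17^60926 = 17^2 * 17^4 * 17^8 * 17^16 * 17^32 * 17^64 * 17^128 * 17^256 * 17^1024 * 17^2048 * 17^8192 * 17^16384 * 17^32768 = 215 (mod 1994); answer 215
Part 2: U1 = 215; w = 7; total draws C(10,2) = 45; favorable C(3,1)*C(7,1) = 21; P = 7/15; answer 7/15

7/15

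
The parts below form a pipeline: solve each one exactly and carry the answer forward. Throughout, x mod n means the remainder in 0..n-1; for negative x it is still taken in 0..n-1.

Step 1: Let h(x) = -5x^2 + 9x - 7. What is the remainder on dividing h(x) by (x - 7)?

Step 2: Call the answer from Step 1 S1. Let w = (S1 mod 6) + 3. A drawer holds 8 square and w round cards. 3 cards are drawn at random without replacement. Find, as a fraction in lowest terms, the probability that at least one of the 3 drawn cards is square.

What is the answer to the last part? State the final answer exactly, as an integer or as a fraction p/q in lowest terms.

86/91

Step 1: remainder = value at the root: -5*(7)^2 + 9*(7)^1 - 7 = (-245) + (63) + (-7) = -189; answer -189
Step 2: S1 = -189; w = 6; total draws C(14,3) = 364; complement C(6,3) = 20; favorable 364 - 20 = 344; P = 86/91; answer 86/91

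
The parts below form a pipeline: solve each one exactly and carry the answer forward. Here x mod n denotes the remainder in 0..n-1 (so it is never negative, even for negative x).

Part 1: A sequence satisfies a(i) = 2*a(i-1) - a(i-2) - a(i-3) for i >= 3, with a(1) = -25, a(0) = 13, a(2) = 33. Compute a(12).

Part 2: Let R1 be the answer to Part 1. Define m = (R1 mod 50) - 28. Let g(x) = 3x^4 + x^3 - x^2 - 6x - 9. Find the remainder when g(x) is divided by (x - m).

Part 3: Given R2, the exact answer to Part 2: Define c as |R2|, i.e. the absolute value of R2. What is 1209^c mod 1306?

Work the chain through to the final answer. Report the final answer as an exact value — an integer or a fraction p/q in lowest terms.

Part 1: a(3) = 2*(33) - 1*(-25) - 1*(13) = 78; iterating: a(3)=78, a(4)=148, a(5)=185, a(6)=144, a(7)=-45, a(8)=-419, a(9)=-937, a(10)=-1410, a(11)=-1464, a(12)=-581; answer -581
Part 2: R1 = -581; m = -9; remainder = value at the root: 3*(-9)^4 + 1*(-9)^3 - 1*(-9)^2 - 6*(-9)^1 - 9 = (19683) + (-729) + (-81) + (54) + (-9) = 18918; answer 18918
Part 3: R2 = 18918; c = 18918; squarings mod 1306: 1209^1=1209, 1209^2=267, 1209^4=765, 1209^8=137, 1209^16=485, 1209^32=145, 1209^64=129, 1209^128=969, 1209^256=1253, 1209^512=197, 1209^1024=935, 1209^2048=511, 1209^4096=1227, 1209^8192=1017, 1209^16384=1243; 1209^18918 = 1209^2 * 1209^4 * 1209^32 * 1209^64 * 1209^128 * 1209^256 * 1209^2048 * 1209^16384 = 11 (mod 1306); answer 11

11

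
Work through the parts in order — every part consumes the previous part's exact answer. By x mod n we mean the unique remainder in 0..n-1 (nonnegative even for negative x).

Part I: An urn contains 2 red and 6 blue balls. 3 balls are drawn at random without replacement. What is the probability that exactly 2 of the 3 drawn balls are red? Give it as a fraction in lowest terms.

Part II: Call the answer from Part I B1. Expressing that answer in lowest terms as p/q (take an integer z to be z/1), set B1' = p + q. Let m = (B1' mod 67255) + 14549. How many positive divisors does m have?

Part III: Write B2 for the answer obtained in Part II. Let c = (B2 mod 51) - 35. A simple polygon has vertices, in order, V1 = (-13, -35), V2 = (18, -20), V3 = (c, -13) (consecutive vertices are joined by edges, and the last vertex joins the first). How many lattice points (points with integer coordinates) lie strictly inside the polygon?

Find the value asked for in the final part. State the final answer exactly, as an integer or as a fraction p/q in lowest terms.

Part I: total draws C(8,3) = 56; favorable C(2,2)*C(6,1) = 6; P = 3/28; answer 3/28
Part II: B1 = 3/28; threaded value p + q = 31; m = 14580; 14580 = 2^2 * 3^6 * 5; number of divisors = (2+1) * (6+1) * (1+1) = 42; answer 42
Part III: B2 = 42; c = 7; cross terms: (-13*-20 - 18*-35)=890, (18*-13 - 7*-20)=-94, (7*-35 - -13*-13)=-414; twice the area = |382| = 382; area = 191; boundary points = 1 + 1 + 2 = 4; strictly interior points = area - boundary/2 + 1 = 190; answer 190

190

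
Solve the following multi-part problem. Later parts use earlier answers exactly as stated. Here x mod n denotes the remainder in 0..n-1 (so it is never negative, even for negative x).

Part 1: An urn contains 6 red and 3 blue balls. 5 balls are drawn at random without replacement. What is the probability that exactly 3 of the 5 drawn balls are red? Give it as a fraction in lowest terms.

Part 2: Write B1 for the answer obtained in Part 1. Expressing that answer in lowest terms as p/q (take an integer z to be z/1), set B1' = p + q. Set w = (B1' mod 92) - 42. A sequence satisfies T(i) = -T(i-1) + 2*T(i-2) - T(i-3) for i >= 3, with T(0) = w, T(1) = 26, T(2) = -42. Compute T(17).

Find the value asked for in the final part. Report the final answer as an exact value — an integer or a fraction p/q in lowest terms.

Part 1: total draws C(9,5) = 126; favorable C(6,3)*C(3,2) = 60; P = 10/21; answer 10/21
Part 2: B1 = 10/21; threaded value p + q = 31; w = -11; T(3) = -1*(-42) + 2*(26) - 1*(-11) = 105; iterating: T(3)=105, T(4)=-215, T(5)=467, T(6)=-1002, T(7)=2151, T(8)=-4622, T(9)=9926, T(10)=-21321, T(11)=45795, T(12)=-98363, T(13)=211274, T(14)=-453795, T(15)=974706, T(16)=-2093570, T(17)=4496777; answer 4496777

4496777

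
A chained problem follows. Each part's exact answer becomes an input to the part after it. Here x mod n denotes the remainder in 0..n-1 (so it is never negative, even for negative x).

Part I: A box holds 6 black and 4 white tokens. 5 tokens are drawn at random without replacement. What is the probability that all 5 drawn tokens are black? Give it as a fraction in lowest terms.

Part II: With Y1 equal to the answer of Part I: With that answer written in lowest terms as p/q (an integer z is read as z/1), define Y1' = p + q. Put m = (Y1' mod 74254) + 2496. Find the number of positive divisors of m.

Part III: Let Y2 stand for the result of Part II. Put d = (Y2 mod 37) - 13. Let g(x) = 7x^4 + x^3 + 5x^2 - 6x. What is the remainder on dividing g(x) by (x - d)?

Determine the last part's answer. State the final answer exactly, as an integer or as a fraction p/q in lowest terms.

Part I: total draws C(10,5) = 252; favorable C(6,5) = 6; P = 1/42; answer 1/42
Part II: Y1 = 1/42; threaded value p + q = 43; m = 2539; 2539 is prime, so its only divisors are 1 and 2539; count = 2; answer 2
Part III: Y2 = 2; d = -11; remainder = value at the root: 7*(-11)^4 + 1*(-11)^3 + 5*(-11)^2 - 6*(-11)^1 = (102487) + (-1331) + (605) + (66) = 101827; answer 101827

101827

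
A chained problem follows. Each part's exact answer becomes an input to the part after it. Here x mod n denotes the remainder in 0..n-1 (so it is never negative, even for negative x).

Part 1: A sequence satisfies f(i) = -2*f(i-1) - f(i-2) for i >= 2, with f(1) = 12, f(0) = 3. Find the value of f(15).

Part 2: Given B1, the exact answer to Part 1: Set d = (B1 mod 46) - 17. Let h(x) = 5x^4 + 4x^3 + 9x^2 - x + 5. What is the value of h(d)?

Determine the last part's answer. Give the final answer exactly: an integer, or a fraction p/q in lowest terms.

1013402

Part 1: f(2) = -2*(12) - 1*(3) = -27; iterating: f(2)=-27, f(3)=42, f(4)=-57, f(5)=72, f(6)=-87, f(7)=102, f(8)=-117, f(9)=132, f(10)=-147, f(11)=162, f(12)=-177, f(13)=192, f(14)=-207, f(15)=222; answer 222
Part 2: B1 = 222; d = 21; 5*(21)^4 + 4*(21)^3 + 9*(21)^2 - 1*(21)^1 + 5 = (972405) + (37044) + (3969) + (-21) + (5) = 1013402; answer 1013402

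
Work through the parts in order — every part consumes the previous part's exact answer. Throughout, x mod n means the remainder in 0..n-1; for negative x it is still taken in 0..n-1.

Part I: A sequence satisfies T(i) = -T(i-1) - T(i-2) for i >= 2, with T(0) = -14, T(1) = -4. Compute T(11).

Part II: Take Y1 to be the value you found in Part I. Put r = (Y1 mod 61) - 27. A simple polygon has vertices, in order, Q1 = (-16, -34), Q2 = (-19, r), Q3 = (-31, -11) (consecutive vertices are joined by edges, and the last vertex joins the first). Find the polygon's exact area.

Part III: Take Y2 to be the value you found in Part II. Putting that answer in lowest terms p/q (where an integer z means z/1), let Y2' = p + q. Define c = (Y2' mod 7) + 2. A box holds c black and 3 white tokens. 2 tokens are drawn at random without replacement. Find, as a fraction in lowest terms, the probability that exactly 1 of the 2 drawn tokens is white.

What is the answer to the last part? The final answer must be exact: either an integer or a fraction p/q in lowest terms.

Part I: T(2) = -1*(-4) - 1*(-14) = 18; iterating: T(2)=18, T(3)=-14, T(4)=-4, T(5)=18, T(6)=-14, T(7)=-4, T(8)=18, T(9)=-14, T(10)=-4, T(11)=18; answer 18
Part II: Y1 = 18; r = -9; cross terms: (-16*-9 - -19*-34)=-502, (-19*-11 - -31*-9)=-70, (-31*-34 - -16*-11)=878; twice the area = |306| = 306; area = 153; answer 153
Part III: Y2 = 153; threaded value p + q = 154; c = 2; total draws C(5,2) = 10; favorable C(3,1)*C(2,1) = 6; P = 3/5; answer 3/5

3/5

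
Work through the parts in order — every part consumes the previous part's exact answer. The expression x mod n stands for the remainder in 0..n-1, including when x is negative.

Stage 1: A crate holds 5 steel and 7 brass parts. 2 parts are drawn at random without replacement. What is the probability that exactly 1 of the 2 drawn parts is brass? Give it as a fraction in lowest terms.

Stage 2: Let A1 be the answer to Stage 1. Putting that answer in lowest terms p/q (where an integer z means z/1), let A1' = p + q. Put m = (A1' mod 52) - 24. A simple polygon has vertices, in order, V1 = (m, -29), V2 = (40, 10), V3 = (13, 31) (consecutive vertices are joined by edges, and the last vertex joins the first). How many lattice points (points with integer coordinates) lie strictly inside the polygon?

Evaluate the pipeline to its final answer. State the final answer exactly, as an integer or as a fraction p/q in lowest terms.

Stage 1: total draws C(12,2) = 66; favorable C(7,1)*C(5,1) = 35; P = 35/66; answer 35/66
Stage 2: A1 = 35/66; threaded value p + q = 101; m = 25; cross terms: (25*10 - 40*-29)=1410, (40*31 - 13*10)=1110, (13*-29 - 25*31)=-1152; twice the area = |1368| = 1368; area = 684; boundary points = 3 + 3 + 12 = 18; strictly interior points = area - boundary/2 + 1 = 676; answer 676

676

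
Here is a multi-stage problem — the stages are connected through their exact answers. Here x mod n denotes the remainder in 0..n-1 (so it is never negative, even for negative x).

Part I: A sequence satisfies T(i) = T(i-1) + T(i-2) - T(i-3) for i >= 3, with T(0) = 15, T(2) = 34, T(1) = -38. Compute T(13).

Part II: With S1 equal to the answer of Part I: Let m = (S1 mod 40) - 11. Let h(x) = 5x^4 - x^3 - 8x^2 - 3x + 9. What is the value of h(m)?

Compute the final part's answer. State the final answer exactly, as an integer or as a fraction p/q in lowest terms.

1932434

Part I: T(3) = 1*(34) + 1*(-38) - 1*(15) = -19; iterating: T(3)=-19, T(4)=53, T(5)=0, T(6)=72, T(7)=19, T(8)=91, T(9)=38, T(10)=110, T(11)=57, T(12)=129, T(13)=76; answer 76
Part II: S1 = 76; m = 25; 5*(25)^4 - 1*(25)^3 - 8*(25)^2 - 3*(25)^1 + 9 = (1953125) + (-15625) + (-5000) + (-75) + (9) = 1932434; answer 1932434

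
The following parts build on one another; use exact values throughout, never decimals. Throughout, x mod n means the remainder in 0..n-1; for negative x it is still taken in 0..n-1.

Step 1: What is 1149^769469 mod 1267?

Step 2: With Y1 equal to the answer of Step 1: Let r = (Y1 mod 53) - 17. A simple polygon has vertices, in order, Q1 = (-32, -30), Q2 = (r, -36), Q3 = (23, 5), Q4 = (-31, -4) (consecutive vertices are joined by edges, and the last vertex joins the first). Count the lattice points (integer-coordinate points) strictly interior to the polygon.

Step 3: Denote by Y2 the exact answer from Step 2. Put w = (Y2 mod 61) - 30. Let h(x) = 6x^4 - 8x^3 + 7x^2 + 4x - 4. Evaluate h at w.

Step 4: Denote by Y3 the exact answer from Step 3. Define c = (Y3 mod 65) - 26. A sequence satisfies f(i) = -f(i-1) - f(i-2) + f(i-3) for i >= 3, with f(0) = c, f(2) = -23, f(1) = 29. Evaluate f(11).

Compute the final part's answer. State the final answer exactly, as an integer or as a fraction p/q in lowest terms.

-388

Step 1: squarings mod 1267: 1149^1=1149, 1149^2=1254, 1149^4=169, 1149^8=687, 1149^16=645, 1149^32=449, 1149^64=148, 1149^128=365, 1149^256=190, 1149^512=624, 1149^1024=407, 1149^2048=939, 1149^4096=1156, 1149^8192=918, 1149^16384=169, 1149^32768=687, 1149^65536=645, 1149^131072=449, 1149^262144=148, 1149^524288=365; 1149^769469 = 1149^1 * 1149^4 * 1149^8 * 1149^16 * 1149^32 * 1149^128 * 1149^256 * 1149^1024 * 1149^2048 * 1149^4096 * 1149^8192 * 1149^32768 * 1149^65536 * 1149^131072 * 1149^524288 = 344 (mod 1267); answer 344
Step 2: Y1 = 344; r = 9; cross terms: (-32*-36 - 9*-30)=1422, (9*5 - 23*-36)=873, (23*-4 - -31*5)=63, (-31*-30 - -32*-4)=802; twice the area = |3160| = 3160; area = 1580; boundary points = 1 + 1 + 9 + 1 = 12; strictly interior points = area - boundary/2 + 1 = 1575; answer 1575
Step 3: Y2 = 1575; w = 20; 6*(20)^4 - 8*(20)^3 + 7*(20)^2 + 4*(20)^1 - 4 = (960000) + (-64000) + (2800) + (80) + (-4) = 898876; answer 898876
Step 4: Y3 = 898876; c = 30; f(3) = -1*(-23) - 1*(29) + 1*(30) = 24; iterating: f(3)=24, f(4)=28, f(5)=-75, f(6)=71, f(7)=32, f(8)=-178, f(9)=217, f(10)=-7, f(11)=-388; answer -388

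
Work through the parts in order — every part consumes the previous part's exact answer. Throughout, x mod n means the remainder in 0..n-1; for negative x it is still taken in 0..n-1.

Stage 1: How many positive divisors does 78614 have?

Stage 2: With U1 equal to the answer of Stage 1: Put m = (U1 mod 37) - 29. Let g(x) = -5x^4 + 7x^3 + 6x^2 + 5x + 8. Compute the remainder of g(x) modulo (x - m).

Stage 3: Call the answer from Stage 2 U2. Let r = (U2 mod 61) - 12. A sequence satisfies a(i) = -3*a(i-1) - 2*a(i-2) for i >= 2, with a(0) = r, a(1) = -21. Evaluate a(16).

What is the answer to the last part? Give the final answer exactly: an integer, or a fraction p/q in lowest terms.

-1769397

Stage 1: 78614 = 2 * 23 * 1709; number of divisors = (1+1) * (1+1) * (1+1) = 8; answer 8
Stage 2: U1 = 8; m = -21; remainder = value at the root: -5*(-21)^4 + 7*(-21)^3 + 6*(-21)^2 + 5*(-21)^1 + 8 = (-972405) + (-64827) + (2646) + (-105) + (8) = -1034683; answer -1034683
Stage 3: U2 = -1034683; r = 48; a(2) = -3*(-21) - 2*(48) = -33; iterating: a(2)=-33, a(3)=141, a(4)=-357, a(5)=789, a(6)=-1653, a(7)=3381, a(8)=-6837, a(9)=13749, a(10)=-27573, a(11)=55221, a(12)=-110517, a(13)=221109, a(14)=-442293, a(15)=884661, a(16)=-1769397; answer -1769397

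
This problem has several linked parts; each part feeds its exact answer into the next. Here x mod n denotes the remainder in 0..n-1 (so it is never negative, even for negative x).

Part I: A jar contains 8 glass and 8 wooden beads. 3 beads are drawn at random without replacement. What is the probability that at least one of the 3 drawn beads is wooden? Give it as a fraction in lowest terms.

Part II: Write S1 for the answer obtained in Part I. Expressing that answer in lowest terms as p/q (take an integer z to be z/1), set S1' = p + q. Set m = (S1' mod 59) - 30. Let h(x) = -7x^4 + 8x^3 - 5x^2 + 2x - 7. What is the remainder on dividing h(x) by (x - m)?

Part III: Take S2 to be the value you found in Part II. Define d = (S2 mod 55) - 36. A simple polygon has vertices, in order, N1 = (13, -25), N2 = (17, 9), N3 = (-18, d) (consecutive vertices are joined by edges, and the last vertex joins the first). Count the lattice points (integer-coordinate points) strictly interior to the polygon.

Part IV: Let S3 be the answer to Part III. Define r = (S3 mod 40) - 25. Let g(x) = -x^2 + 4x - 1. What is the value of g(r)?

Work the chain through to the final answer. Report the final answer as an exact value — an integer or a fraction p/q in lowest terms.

Part I: total draws C(16,3) = 560; complement C(8,3) = 56; favorable 560 - 56 = 504; P = 9/10; answer 9/10
Part II: S1 = 9/10; threaded value p + q = 19; m = -11; remainder = value at the root: -7*(-11)^4 + 8*(-11)^3 - 5*(-11)^2 + 2*(-11)^1 - 7 = (-102487) + (-10648) + (-605) + (-22) + (-7) = -113769; answer -113769
Part III: S2 = -113769; d = -10; cross terms: (13*9 - 17*-25)=542, (17*-10 - -18*9)=-8, (-18*-25 - 13*-10)=580; twice the area = |1114| = 1114; area = 557; boundary points = 2 + 1 + 1 = 4; strictly interior points = area - boundary/2 + 1 = 556; answer 556
Part IV: S3 = 556; r = 11; -1*(11)^2 + 4*(11)^1 - 1 = (-121) + (44) + (-1) = -78; answer -78

-78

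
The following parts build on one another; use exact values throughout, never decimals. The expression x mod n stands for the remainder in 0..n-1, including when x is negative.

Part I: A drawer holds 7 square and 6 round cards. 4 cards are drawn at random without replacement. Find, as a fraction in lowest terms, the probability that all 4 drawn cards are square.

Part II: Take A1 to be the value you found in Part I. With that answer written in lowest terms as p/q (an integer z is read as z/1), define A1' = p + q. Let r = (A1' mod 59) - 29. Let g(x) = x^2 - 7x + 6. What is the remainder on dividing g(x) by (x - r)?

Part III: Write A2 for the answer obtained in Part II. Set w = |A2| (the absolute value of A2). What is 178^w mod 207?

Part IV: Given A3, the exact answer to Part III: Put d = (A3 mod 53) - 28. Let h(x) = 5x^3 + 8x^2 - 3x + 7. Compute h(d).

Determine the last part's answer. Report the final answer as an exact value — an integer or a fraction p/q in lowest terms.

-1295

Part I: total draws C(13,4) = 715; favorable C(7,4) = 35; P = 7/143; answer 7/143
Part II: A1 = 7/143; threaded value p + q = 150; r = 3; remainder = value at the root: 1*(3)^2 - 7*(3)^1 + 6 = (9) + (-21) + (6) = -6; answer -6
Part III: A2 = -6; w = 6; squarings mod 207: 178^1=178, 178^2=13, 178^4=169; 178^6 = 178^2 * 178^4 = 127 (mod 207); answer 127
Part IV: A3 = 127; d = -7; 5*(-7)^3 + 8*(-7)^2 - 3*(-7)^1 + 7 = (-1715) + (392) + (21) + (7) = -1295; answer -1295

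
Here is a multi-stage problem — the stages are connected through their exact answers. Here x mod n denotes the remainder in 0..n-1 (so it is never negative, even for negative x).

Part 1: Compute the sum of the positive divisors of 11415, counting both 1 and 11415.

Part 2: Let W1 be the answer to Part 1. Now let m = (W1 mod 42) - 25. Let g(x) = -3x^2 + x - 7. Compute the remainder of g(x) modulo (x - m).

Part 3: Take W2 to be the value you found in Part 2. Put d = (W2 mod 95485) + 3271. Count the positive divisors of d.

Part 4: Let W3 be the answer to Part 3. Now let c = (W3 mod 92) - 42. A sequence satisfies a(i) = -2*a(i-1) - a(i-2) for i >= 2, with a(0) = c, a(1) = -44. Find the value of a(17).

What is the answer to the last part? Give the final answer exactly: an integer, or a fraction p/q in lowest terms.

-1036

Part 1: 11415 = 3 * 5 * 761; sigma = (1 + 3) * (1 + 5) * (1 + 761) = 4 * 6 * 762 = 18288; answer 18288
Part 2: W1 = 18288; m = -7; remainder = value at the root: -3*(-7)^2 + 1*(-7)^1 - 7 = (-147) + (-7) + (-7) = -161; answer -161
Part 3: W2 = -161; d = 98595; 98595 = 3^2 * 5 * 7 * 313; number of divisors = (2+1) * (1+1) * (1+1) * (1+1) = 24; answer 24
Part 4: W3 = 24; c = -18; a(2) = -2*(-44) - 1*(-18) = 106; iterating: a(2)=106, a(3)=-168, a(4)=230, a(5)=-292, a(6)=354, a(7)=-416, a(8)=478, a(9)=-540, a(10)=602, a(11)=-664, a(12)=726, a(13)=-788, a(14)=850, a(15)=-912, a(16)=974, a(17)=-1036; answer -1036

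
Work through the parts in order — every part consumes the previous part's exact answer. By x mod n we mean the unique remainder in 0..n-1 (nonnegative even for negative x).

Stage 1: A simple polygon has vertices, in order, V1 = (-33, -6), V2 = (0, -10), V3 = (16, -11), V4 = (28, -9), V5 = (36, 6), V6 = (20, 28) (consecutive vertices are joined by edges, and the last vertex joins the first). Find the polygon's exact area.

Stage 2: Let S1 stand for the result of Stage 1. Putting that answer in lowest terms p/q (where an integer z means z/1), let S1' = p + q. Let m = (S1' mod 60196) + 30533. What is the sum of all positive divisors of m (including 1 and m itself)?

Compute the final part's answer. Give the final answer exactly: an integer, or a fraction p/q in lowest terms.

42608

Stage 1: cross terms: (-33*-10 - 0*-6)=330, (0*-11 - 16*-10)=160, (16*-9 - 28*-11)=164, (28*6 - 36*-9)=492, (36*28 - 20*6)=888, (20*-6 - -33*28)=804; twice the area = |2838| = 2838; area = 1419; answer 1419
Stage 2: S1 = 1419; threaded value p + q = 1420; m = 31953; 31953 = 3 * 10651; sigma = (1 + 3) * (1 + 10651) = 4 * 10652 = 42608; answer 42608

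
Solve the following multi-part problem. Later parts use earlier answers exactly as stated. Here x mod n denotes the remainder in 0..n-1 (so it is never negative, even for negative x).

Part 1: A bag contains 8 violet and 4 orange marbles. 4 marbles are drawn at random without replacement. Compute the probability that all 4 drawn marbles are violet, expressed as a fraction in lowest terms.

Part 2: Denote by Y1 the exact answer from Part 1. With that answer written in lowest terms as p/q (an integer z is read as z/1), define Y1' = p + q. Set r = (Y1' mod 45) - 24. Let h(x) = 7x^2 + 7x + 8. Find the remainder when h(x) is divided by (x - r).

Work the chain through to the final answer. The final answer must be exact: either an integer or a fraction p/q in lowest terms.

8

Part 1: total draws C(12,4) = 495; favorable C(8,4) = 70; P = 14/99; answer 14/99
Part 2: Y1 = 14/99; threaded value p + q = 113; r = -1; remainder = value at the root: 7*(-1)^2 + 7*(-1)^1 + 8 = (7) + (-7) + (8) = 8; answer 8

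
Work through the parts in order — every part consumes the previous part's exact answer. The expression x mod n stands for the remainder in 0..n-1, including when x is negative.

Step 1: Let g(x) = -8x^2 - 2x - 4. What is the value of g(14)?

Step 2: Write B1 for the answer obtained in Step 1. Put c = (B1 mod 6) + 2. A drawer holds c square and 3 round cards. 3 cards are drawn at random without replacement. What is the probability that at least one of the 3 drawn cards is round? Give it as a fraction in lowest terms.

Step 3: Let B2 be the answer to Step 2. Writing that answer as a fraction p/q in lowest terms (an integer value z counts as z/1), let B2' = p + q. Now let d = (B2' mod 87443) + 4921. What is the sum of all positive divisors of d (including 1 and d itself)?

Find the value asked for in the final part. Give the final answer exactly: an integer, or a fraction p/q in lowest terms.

4988

Step 1: -8*(14)^2 - 2*(14)^1 - 4 = (-1568) + (-28) + (-4) = -1600; answer -1600
Step 2: B1 = -1600; c = 4; total draws C(7,3) = 35; complement C(4,3) = 4; favorable 35 - 4 = 31; P = 31/35; answer 31/35
Step 3: B2 = 31/35; threaded value p + q = 66; d = 4987; 4987 is prime, so its only divisors are 1 and 4987; sigma = 1 + 4987 = 4988; answer 4988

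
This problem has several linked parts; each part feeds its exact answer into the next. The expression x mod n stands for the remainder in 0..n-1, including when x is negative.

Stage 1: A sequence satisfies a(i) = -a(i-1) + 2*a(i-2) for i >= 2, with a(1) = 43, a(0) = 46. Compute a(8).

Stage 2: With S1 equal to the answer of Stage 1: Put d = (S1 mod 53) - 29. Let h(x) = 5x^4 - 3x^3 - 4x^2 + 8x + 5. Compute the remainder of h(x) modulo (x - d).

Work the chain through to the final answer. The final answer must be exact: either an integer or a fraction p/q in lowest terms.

10841

Stage 1: a(2) = -1*(43) + 2*(46) = 49; iterating: a(2)=49, a(3)=37, a(4)=61, a(5)=13, a(6)=109, a(7)=-83, a(8)=301; answer 301
Stage 2: S1 = 301; d = 7; remainder = value at the root: 5*(7)^4 - 3*(7)^3 - 4*(7)^2 + 8*(7)^1 + 5 = (12005) + (-1029) + (-196) + (56) + (5) = 10841; answer 10841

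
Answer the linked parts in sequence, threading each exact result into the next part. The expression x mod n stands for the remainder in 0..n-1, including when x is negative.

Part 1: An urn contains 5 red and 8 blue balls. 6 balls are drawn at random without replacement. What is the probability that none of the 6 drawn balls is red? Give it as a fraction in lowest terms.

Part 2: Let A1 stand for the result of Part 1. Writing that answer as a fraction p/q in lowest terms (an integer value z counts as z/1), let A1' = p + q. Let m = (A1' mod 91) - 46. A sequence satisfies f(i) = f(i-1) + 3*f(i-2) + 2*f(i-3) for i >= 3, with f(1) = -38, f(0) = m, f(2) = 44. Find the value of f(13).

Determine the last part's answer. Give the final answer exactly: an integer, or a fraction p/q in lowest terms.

105442

Part 1: total draws C(13,6) = 1716; favorable C(8,6) = 28; P = 7/429; answer 7/429
Part 2: A1 = 7/429; threaded value p + q = 436; m = 26; f(3) = 1*(44) + 3*(-38) + 2*(26) = -18; iterating: f(3)=-18, f(4)=38, f(5)=72, f(6)=150, f(7)=442, f(8)=1036, f(9)=2662, f(10)=6654, f(11)=16712, f(12)=41998, f(13)=105442; answer 105442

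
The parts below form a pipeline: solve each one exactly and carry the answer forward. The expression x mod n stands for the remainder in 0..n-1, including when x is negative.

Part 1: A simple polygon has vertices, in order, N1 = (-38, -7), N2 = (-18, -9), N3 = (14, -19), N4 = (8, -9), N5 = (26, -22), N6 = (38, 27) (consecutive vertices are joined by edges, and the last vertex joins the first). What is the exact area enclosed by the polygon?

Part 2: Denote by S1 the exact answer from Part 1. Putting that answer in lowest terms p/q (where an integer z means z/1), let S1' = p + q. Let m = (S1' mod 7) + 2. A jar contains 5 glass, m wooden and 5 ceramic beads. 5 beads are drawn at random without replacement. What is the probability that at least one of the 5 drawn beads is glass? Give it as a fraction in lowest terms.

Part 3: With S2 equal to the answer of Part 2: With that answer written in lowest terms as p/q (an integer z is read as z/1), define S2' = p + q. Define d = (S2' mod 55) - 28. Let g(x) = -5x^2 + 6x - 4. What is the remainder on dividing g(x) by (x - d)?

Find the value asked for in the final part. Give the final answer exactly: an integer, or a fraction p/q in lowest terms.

-1039

Part 1: cross terms: (-38*-9 - -18*-7)=216, (-18*-19 - 14*-9)=468, (14*-9 - 8*-19)=26, (8*-22 - 26*-9)=58, (26*27 - 38*-22)=1538, (38*-7 - -38*27)=760; twice the area = |3066| = 3066; area = 1533; answer 1533
Part 2: S1 = 1533; threaded value p + q = 1534; m = 3; total draws C(13,5) = 1287; complement C(8,5) = 56; favorable 1287 - 56 = 1231; P = 1231/1287; answer 1231/1287
Part 3: S2 = 1231/1287; threaded value p + q = 2518; d = 15; remainder = value at the root: -5*(15)^2 + 6*(15)^1 - 4 = (-1125) + (90) + (-4) = -1039; answer -1039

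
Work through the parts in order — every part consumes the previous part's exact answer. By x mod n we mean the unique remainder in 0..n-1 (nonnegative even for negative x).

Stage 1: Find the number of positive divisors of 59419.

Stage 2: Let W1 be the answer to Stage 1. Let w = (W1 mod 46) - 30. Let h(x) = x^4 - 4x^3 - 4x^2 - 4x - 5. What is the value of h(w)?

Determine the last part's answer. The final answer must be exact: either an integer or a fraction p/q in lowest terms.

Stage 1: 59419 is prime, so its only divisors are 1 and 59419; count = 2; answer 2
Stage 2: W1 = 2; w = -28; 1*(-28)^4 - 4*(-28)^3 - 4*(-28)^2 - 4*(-28)^1 - 5 = (614656) + (87808) + (-3136) + (112) + (-5) = 699435; answer 699435

699435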